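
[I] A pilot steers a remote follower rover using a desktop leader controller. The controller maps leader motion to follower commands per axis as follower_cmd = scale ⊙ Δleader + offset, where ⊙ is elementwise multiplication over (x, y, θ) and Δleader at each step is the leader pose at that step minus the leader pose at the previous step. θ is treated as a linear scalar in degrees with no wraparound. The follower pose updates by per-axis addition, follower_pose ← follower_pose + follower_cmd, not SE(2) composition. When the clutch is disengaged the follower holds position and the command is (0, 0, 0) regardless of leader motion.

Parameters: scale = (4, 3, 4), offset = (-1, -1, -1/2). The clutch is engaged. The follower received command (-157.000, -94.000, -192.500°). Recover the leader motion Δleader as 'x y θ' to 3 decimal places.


-39.000 -31.000 -48.000

axis x: (-157.000 − -1) / (4) = -39.000
axis y: (-94.000 − -1) / (3) = -31.000
axis θ: (-192.500 − -1/2) / (4) = -48.000


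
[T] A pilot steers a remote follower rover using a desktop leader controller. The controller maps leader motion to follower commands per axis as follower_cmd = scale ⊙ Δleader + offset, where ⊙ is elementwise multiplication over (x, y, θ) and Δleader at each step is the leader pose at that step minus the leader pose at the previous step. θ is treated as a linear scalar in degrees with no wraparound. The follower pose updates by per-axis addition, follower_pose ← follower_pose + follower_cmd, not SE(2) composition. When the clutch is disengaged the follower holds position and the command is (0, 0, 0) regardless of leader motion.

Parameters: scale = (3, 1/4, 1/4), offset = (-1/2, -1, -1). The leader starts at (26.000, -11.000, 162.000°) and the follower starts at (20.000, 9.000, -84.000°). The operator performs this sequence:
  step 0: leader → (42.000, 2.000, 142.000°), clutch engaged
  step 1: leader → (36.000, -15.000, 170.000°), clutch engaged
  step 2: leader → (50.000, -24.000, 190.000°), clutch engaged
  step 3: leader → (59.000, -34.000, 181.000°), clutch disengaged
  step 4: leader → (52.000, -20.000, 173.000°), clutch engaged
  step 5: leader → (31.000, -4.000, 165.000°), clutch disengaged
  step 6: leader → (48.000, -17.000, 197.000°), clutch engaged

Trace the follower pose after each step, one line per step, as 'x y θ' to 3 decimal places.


step 0: Δleader=(16.000, 13.000, -20.000°), engaged; cmd=(47.500, 2.250, -6.000°) → follower=(67.500, 11.250, -90.000°)
step 1: Δleader=(-6.000, -17.000, 28.000°), engaged; cmd=(-18.500, -5.250, 6.000°) → follower=(49.000, 6.000, -84.000°)
step 2: Δleader=(14.000, -9.000, 20.000°), engaged; cmd=(41.500, -3.250, 4.000°) → follower=(90.500, 2.750, -80.000°)
step 3: Δleader=(9.000, -10.000, -9.000°), disengaged; cmd=(0,0,0) → follower holds at (90.500, 2.750, -80.000°)
step 4: Δleader=(-7.000, 14.000, -8.000°), engaged; cmd=(-21.500, 2.500, -3.000°) → follower=(69.000, 5.250, -83.000°)
step 5: Δleader=(-21.000, 16.000, -8.000°), disengaged; cmd=(0,0,0) → follower holds at (69.000, 5.250, -83.000°)
step 6: Δleader=(17.000, -13.000, 32.000°), engaged; cmd=(50.500, -4.250, 7.000°) → follower=(119.500, 1.000, -76.000°)

67.500 11.250 -90.000
49.000 6.000 -84.000
90.500 2.750 -80.000
90.500 2.750 -80.000
69.000 5.250 -83.000
69.000 5.250 -83.000
119.500 1.000 -76.000


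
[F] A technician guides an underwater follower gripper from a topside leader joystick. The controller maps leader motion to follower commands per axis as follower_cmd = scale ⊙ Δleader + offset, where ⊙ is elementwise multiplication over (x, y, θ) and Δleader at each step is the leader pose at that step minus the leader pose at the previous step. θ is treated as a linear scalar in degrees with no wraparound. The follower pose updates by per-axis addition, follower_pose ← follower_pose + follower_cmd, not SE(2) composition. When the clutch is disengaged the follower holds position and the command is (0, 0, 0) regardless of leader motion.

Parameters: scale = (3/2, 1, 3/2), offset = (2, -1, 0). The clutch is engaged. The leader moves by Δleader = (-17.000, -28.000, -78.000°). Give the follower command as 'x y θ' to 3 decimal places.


axis x: 3/2·-17.000 + 2 = -23.500
axis y: 1·-28.000 + -1 = -29.000
axis θ: 3/2·-78.000 + 0 = -117.000

-23.500 -29.000 -117.000


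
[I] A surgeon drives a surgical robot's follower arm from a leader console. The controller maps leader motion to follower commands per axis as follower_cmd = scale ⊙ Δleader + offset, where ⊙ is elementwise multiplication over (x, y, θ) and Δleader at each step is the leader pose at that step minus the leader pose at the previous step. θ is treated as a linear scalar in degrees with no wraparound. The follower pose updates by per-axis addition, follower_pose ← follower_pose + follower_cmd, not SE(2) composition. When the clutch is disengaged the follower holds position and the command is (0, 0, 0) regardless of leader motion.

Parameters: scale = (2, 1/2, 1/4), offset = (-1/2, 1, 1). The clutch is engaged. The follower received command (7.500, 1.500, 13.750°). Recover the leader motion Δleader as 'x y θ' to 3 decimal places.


4.000 1.000 51.000

axis x: (7.500 − -1/2) / (2) = 4.000
axis y: (1.500 − 1) / (1/2) = 1.000
axis θ: (13.750 − 1) / (1/4) = 51.000


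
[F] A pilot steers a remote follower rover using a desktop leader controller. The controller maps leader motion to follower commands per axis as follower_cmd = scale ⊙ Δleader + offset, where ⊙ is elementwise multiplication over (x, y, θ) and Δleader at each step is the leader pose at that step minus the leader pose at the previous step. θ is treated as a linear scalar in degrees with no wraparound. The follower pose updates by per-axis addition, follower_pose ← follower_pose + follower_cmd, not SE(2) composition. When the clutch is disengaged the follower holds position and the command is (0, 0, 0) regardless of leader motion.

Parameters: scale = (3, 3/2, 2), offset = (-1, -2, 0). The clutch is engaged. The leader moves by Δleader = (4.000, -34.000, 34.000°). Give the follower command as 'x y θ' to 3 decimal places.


axis x: 3·4.000 + -1 = 11.000
axis y: 3/2·-34.000 + -2 = -53.000
axis θ: 2·34.000 + 0 = 68.000

11.000 -53.000 68.000


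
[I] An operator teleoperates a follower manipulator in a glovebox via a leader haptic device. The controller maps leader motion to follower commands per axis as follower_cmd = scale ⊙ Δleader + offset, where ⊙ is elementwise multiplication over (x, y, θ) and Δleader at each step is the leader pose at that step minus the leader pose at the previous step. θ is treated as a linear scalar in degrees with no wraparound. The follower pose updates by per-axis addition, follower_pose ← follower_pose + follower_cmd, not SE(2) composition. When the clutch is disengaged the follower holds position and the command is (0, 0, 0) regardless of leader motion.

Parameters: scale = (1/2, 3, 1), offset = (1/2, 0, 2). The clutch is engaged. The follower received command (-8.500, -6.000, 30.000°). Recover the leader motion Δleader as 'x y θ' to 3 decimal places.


axis x: (-8.500 − 1/2) / (1/2) = -18.000
axis y: (-6.000 − 0) / (3) = -2.000
axis θ: (30.000 − 2) / (1) = 28.000

-18.000 -2.000 28.000


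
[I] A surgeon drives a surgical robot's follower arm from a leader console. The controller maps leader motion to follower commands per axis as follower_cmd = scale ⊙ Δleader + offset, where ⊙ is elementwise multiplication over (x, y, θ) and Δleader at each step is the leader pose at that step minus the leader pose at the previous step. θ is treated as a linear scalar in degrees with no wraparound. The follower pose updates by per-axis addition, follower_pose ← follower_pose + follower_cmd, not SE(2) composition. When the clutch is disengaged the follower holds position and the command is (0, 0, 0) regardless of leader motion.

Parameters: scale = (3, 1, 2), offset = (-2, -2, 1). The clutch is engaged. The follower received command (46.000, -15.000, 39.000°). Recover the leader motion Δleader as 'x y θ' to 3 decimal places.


axis x: (46.000 − -2) / (3) = 16.000
axis y: (-15.000 − -2) / (1) = -13.000
axis θ: (39.000 − 1) / (2) = 19.000

16.000 -13.000 19.000


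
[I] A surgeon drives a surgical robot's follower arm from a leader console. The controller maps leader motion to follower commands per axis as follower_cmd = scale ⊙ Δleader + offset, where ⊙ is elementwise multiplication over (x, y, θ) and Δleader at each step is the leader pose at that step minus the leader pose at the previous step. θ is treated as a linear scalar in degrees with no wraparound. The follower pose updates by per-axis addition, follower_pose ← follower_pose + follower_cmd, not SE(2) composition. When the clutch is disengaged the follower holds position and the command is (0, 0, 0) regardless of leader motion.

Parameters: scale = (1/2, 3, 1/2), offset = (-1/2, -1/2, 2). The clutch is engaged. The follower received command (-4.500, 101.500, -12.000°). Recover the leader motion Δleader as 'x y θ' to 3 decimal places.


-8.000 34.000 -28.000

axis x: (-4.500 − -1/2) / (1/2) = -8.000
axis y: (101.500 − -1/2) / (3) = 34.000
axis θ: (-12.000 − 2) / (1/2) = -28.000


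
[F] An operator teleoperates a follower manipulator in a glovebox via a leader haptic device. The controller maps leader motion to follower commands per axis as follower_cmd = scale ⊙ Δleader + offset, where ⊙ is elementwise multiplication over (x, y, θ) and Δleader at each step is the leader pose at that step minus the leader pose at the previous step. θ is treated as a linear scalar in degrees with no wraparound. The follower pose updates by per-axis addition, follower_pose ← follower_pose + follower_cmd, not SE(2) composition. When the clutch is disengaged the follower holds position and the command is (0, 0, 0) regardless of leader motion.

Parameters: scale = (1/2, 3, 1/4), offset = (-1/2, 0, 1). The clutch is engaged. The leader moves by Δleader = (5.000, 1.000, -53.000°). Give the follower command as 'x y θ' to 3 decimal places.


2.000 3.000 -12.250

axis x: 1/2·5.000 + -1/2 = 2.000
axis y: 3·1.000 + 0 = 3.000
axis θ: 1/4·-53.000 + 1 = -12.250


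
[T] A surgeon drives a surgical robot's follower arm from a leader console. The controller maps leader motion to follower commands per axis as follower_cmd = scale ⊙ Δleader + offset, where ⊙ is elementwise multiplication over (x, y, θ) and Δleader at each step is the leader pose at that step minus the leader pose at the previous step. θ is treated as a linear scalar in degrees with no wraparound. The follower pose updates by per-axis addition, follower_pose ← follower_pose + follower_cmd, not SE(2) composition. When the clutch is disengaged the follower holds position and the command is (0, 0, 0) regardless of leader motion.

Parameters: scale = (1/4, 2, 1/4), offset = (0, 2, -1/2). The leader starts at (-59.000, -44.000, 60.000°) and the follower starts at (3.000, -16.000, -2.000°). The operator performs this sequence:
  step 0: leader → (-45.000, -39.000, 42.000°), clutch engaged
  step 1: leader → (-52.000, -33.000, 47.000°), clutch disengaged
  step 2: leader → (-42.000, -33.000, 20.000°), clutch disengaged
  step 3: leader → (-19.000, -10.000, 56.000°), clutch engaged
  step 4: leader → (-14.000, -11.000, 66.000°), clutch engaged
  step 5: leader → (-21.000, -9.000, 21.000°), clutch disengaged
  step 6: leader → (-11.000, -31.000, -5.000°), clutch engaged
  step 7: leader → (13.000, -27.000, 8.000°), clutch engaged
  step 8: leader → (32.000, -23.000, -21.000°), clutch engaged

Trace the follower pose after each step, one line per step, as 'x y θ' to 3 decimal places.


6.500 -4.000 -7.000
6.500 -4.000 -7.000
6.500 -4.000 -7.000
12.250 44.000 1.500
13.500 44.000 3.500
13.500 44.000 3.500
16.000 2.000 -3.500
22.000 12.000 -0.750
26.750 22.000 -8.500

step 0: Δleader=(14.000, 5.000, -18.000°), engaged; cmd=(3.500, 12.000, -5.000°) → follower=(6.500, -4.000, -7.000°)
step 1: Δleader=(-7.000, 6.000, 5.000°), disengaged; cmd=(0,0,0) → follower holds at (6.500, -4.000, -7.000°)
step 2: Δleader=(10.000, 0.000, -27.000°), disengaged; cmd=(0,0,0) → follower holds at (6.500, -4.000, -7.000°)
step 3: Δleader=(23.000, 23.000, 36.000°), engaged; cmd=(5.750, 48.000, 8.500°) → follower=(12.250, 44.000, 1.500°)
step 4: Δleader=(5.000, -1.000, 10.000°), engaged; cmd=(1.250, 0.000, 2.000°) → follower=(13.500, 44.000, 3.500°)
step 5: Δleader=(-7.000, 2.000, -45.000°), disengaged; cmd=(0,0,0) → follower holds at (13.500, 44.000, 3.500°)
step 6: Δleader=(10.000, -22.000, -26.000°), engaged; cmd=(2.500, -42.000, -7.000°) → follower=(16.000, 2.000, -3.500°)
step 7: Δleader=(24.000, 4.000, 13.000°), engaged; cmd=(6.000, 10.000, 2.750°) → follower=(22.000, 12.000, -0.750°)
step 8: Δleader=(19.000, 4.000, -29.000°), engaged; cmd=(4.750, 10.000, -7.750°) → follower=(26.750, 22.000, -8.500°)


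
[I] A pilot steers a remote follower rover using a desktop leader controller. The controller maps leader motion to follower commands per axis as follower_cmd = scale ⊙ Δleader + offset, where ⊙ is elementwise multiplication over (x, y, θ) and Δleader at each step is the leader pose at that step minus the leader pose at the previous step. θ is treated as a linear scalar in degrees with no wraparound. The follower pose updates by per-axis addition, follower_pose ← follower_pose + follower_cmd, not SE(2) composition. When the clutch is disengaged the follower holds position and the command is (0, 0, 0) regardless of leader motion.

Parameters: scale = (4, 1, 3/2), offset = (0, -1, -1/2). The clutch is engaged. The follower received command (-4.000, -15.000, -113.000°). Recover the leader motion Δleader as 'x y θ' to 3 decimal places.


axis x: (-4.000 − 0) / (4) = -1.000
axis y: (-15.000 − -1) / (1) = -14.000
axis θ: (-113.000 − -1/2) / (3/2) = -75.000

-1.000 -14.000 -75.000


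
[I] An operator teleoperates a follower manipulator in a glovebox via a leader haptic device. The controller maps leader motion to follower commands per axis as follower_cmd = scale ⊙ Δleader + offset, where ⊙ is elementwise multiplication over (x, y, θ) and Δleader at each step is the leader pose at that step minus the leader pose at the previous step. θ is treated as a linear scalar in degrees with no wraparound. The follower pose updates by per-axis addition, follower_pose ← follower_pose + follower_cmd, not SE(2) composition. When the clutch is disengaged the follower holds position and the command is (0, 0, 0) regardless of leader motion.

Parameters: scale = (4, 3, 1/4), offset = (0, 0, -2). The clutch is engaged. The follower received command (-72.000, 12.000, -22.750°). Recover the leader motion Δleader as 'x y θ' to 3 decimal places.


axis x: (-72.000 − 0) / (4) = -18.000
axis y: (12.000 − 0) / (3) = 4.000
axis θ: (-22.750 − -2) / (1/4) = -83.000

-18.000 4.000 -83.000


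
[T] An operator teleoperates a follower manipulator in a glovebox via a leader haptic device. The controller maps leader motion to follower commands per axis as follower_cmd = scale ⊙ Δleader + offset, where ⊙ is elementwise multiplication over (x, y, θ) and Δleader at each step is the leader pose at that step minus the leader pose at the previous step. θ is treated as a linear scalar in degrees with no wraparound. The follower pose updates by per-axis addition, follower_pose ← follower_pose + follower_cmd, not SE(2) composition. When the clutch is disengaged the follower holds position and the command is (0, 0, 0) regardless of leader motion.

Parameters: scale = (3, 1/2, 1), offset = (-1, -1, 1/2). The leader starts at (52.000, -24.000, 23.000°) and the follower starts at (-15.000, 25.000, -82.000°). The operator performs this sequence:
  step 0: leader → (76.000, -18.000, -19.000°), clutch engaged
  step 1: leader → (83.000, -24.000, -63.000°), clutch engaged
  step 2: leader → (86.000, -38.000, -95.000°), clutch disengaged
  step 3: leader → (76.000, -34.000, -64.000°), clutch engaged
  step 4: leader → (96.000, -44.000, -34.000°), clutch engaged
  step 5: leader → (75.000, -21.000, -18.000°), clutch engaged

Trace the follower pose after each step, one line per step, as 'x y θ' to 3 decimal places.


step 0: Δleader=(24.000, 6.000, -42.000°), engaged; cmd=(71.000, 2.000, -41.500°) → follower=(56.000, 27.000, -123.500°)
step 1: Δleader=(7.000, -6.000, -44.000°), engaged; cmd=(20.000, -4.000, -43.500°) → follower=(76.000, 23.000, -167.000°)
step 2: Δleader=(3.000, -14.000, -32.000°), disengaged; cmd=(0,0,0) → follower holds at (76.000, 23.000, -167.000°)
step 3: Δleader=(-10.000, 4.000, 31.000°), engaged; cmd=(-31.000, 1.000, 31.500°) → follower=(45.000, 24.000, -135.500°)
step 4: Δleader=(20.000, -10.000, 30.000°), engaged; cmd=(59.000, -6.000, 30.500°) → follower=(104.000, 18.000, -105.000°)
step 5: Δleader=(-21.000, 23.000, 16.000°), engaged; cmd=(-64.000, 10.500, 16.500°) → follower=(40.000, 28.500, -88.500°)

56.000 27.000 -123.500
76.000 23.000 -167.000
76.000 23.000 -167.000
45.000 24.000 -135.500
104.000 18.000 -105.000
40.000 28.500 -88.500


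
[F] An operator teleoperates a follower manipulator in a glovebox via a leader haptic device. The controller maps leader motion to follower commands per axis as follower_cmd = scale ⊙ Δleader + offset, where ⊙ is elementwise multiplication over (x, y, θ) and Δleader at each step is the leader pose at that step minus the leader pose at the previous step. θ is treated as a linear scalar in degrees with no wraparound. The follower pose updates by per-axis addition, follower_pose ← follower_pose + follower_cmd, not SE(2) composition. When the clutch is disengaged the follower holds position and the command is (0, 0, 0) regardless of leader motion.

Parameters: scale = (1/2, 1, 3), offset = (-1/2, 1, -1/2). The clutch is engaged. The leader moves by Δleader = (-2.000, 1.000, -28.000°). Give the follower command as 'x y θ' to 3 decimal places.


-1.500 2.000 -84.500

axis x: 1/2·-2.000 + -1/2 = -1.500
axis y: 1·1.000 + 1 = 2.000
axis θ: 3·-28.000 + -1/2 = -84.500


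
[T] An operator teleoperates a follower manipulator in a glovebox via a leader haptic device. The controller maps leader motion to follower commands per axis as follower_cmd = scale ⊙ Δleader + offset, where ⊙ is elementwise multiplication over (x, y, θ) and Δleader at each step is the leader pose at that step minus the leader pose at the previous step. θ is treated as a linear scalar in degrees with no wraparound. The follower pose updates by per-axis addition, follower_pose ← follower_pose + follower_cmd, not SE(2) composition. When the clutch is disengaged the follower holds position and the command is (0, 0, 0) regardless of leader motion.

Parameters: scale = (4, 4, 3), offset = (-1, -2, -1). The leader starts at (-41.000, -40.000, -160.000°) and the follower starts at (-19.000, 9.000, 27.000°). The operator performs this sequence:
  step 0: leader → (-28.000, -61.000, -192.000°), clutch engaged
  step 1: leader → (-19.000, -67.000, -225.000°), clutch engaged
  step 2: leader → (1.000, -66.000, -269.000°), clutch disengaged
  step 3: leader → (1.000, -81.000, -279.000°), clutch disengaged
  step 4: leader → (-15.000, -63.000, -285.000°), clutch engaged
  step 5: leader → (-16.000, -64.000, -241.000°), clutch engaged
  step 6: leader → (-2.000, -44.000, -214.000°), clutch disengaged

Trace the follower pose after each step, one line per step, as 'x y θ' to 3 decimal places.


32.000 -77.000 -70.000
67.000 -103.000 -170.000
67.000 -103.000 -170.000
67.000 -103.000 -170.000
2.000 -33.000 -189.000
-3.000 -39.000 -58.000
-3.000 -39.000 -58.000

step 0: Δleader=(13.000, -21.000, -32.000°), engaged; cmd=(51.000, -86.000, -97.000°) → follower=(32.000, -77.000, -70.000°)
step 1: Δleader=(9.000, -6.000, -33.000°), engaged; cmd=(35.000, -26.000, -100.000°) → follower=(67.000, -103.000, -170.000°)
step 2: Δleader=(20.000, 1.000, -44.000°), disengaged; cmd=(0,0,0) → follower holds at (67.000, -103.000, -170.000°)
step 3: Δleader=(0.000, -15.000, -10.000°), disengaged; cmd=(0,0,0) → follower holds at (67.000, -103.000, -170.000°)
step 4: Δleader=(-16.000, 18.000, -6.000°), engaged; cmd=(-65.000, 70.000, -19.000°) → follower=(2.000, -33.000, -189.000°)
step 5: Δleader=(-1.000, -1.000, 44.000°), engaged; cmd=(-5.000, -6.000, 131.000°) → follower=(-3.000, -39.000, -58.000°)
step 6: Δleader=(14.000, 20.000, 27.000°), disengaged; cmd=(0,0,0) → follower holds at (-3.000, -39.000, -58.000°)


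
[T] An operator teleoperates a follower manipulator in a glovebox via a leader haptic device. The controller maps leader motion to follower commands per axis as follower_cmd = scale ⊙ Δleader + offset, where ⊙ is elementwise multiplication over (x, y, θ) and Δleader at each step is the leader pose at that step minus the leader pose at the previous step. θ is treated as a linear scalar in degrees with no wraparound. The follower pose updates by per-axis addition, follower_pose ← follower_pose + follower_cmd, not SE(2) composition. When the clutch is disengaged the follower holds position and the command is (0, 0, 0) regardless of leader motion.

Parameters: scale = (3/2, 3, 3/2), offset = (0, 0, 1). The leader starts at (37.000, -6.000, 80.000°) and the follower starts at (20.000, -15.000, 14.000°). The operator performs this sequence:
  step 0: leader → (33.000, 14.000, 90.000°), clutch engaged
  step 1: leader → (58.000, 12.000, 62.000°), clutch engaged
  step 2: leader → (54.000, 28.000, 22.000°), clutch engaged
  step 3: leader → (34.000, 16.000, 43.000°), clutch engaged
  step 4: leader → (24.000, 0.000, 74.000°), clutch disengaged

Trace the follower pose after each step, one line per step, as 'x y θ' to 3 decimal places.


step 0: Δleader=(-4.000, 20.000, 10.000°), engaged; cmd=(-6.000, 60.000, 16.000°) → follower=(14.000, 45.000, 30.000°)
step 1: Δleader=(25.000, -2.000, -28.000°), engaged; cmd=(37.500, -6.000, -41.000°) → follower=(51.500, 39.000, -11.000°)
step 2: Δleader=(-4.000, 16.000, -40.000°), engaged; cmd=(-6.000, 48.000, -59.000°) → follower=(45.500, 87.000, -70.000°)
step 3: Δleader=(-20.000, -12.000, 21.000°), engaged; cmd=(-30.000, -36.000, 32.500°) → follower=(15.500, 51.000, -37.500°)
step 4: Δleader=(-10.000, -16.000, 31.000°), disengaged; cmd=(0,0,0) → follower holds at (15.500, 51.000, -37.500°)

14.000 45.000 30.000
51.500 39.000 -11.000
45.500 87.000 -70.000
15.500 51.000 -37.500
15.500 51.000 -37.500


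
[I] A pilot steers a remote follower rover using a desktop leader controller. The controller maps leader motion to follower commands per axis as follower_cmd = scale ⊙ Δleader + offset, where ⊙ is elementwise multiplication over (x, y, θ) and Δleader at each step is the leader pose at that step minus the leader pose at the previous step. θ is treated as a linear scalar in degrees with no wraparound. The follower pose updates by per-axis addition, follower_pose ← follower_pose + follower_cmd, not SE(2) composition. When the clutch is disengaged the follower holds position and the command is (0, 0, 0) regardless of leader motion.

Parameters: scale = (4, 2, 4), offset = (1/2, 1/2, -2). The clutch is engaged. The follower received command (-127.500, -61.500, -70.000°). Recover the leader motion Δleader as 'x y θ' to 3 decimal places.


-32.000 -31.000 -17.000

axis x: (-127.500 − 1/2) / (4) = -32.000
axis y: (-61.500 − 1/2) / (2) = -31.000
axis θ: (-70.000 − -2) / (4) = -17.000


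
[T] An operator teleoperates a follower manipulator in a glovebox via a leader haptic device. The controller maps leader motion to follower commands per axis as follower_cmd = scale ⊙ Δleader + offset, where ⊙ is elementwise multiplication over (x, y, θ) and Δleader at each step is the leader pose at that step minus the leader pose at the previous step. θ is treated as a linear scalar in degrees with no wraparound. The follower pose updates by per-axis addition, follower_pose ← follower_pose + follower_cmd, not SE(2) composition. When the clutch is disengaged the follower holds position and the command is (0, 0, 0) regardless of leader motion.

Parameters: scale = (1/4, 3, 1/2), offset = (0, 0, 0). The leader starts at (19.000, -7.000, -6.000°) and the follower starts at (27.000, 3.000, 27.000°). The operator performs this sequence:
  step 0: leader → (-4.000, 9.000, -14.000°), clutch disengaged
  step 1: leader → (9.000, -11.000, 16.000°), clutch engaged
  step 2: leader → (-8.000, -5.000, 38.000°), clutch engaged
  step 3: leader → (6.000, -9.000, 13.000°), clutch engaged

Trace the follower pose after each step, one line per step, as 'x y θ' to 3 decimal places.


step 0: Δleader=(-23.000, 16.000, -8.000°), disengaged; cmd=(0,0,0) → follower holds at (27.000, 3.000, 27.000°)
step 1: Δleader=(13.000, -20.000, 30.000°), engaged; cmd=(3.250, -60.000, 15.000°) → follower=(30.250, -57.000, 42.000°)
step 2: Δleader=(-17.000, 6.000, 22.000°), engaged; cmd=(-4.250, 18.000, 11.000°) → follower=(26.000, -39.000, 53.000°)
step 3: Δleader=(14.000, -4.000, -25.000°), engaged; cmd=(3.500, -12.000, -12.500°) → follower=(29.500, -51.000, 40.500°)

27.000 3.000 27.000
30.250 -57.000 42.000
26.000 -39.000 53.000
29.500 -51.000 40.500


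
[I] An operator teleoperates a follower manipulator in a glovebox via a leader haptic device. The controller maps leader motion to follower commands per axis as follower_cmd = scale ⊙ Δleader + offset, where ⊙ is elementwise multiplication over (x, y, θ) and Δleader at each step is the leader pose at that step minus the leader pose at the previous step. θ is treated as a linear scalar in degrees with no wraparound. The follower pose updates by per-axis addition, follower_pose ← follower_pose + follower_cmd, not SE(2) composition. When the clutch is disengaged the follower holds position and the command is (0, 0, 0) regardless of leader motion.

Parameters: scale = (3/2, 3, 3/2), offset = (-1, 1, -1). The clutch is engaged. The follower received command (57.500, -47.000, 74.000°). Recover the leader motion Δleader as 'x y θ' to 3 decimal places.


39.000 -16.000 50.000

axis x: (57.500 − -1) / (3/2) = 39.000
axis y: (-47.000 − 1) / (3) = -16.000
axis θ: (74.000 − -1) / (3/2) = 50.000


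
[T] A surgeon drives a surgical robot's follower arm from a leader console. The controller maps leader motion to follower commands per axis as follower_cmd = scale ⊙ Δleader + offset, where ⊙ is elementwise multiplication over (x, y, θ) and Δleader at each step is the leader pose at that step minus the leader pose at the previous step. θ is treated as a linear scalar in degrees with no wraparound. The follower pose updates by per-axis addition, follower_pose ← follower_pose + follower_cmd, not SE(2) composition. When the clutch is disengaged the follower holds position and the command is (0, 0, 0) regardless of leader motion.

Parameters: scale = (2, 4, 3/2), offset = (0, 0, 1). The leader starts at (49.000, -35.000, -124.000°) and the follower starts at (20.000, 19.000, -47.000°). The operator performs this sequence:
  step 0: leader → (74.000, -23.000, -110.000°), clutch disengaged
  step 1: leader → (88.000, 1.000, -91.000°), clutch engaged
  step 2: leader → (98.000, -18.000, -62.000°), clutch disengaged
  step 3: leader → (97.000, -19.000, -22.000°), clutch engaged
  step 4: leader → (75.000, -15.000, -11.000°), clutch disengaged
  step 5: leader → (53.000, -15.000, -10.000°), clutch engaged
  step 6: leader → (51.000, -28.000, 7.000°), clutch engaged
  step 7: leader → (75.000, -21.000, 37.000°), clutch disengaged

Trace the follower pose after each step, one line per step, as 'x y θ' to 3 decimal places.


20.000 19.000 -47.000
48.000 115.000 -17.500
48.000 115.000 -17.500
46.000 111.000 43.500
46.000 111.000 43.500
2.000 111.000 46.000
-2.000 59.000 72.500
-2.000 59.000 72.500

step 0: Δleader=(25.000, 12.000, 14.000°), disengaged; cmd=(0,0,0) → follower holds at (20.000, 19.000, -47.000°)
step 1: Δleader=(14.000, 24.000, 19.000°), engaged; cmd=(28.000, 96.000, 29.500°) → follower=(48.000, 115.000, -17.500°)
step 2: Δleader=(10.000, -19.000, 29.000°), disengaged; cmd=(0,0,0) → follower holds at (48.000, 115.000, -17.500°)
step 3: Δleader=(-1.000, -1.000, 40.000°), engaged; cmd=(-2.000, -4.000, 61.000°) → follower=(46.000, 111.000, 43.500°)
step 4: Δleader=(-22.000, 4.000, 11.000°), disengaged; cmd=(0,0,0) → follower holds at (46.000, 111.000, 43.500°)
step 5: Δleader=(-22.000, 0.000, 1.000°), engaged; cmd=(-44.000, 0.000, 2.500°) → follower=(2.000, 111.000, 46.000°)
step 6: Δleader=(-2.000, -13.000, 17.000°), engaged; cmd=(-4.000, -52.000, 26.500°) → follower=(-2.000, 59.000, 72.500°)
step 7: Δleader=(24.000, 7.000, 30.000°), disengaged; cmd=(0,0,0) → follower holds at (-2.000, 59.000, 72.500°)


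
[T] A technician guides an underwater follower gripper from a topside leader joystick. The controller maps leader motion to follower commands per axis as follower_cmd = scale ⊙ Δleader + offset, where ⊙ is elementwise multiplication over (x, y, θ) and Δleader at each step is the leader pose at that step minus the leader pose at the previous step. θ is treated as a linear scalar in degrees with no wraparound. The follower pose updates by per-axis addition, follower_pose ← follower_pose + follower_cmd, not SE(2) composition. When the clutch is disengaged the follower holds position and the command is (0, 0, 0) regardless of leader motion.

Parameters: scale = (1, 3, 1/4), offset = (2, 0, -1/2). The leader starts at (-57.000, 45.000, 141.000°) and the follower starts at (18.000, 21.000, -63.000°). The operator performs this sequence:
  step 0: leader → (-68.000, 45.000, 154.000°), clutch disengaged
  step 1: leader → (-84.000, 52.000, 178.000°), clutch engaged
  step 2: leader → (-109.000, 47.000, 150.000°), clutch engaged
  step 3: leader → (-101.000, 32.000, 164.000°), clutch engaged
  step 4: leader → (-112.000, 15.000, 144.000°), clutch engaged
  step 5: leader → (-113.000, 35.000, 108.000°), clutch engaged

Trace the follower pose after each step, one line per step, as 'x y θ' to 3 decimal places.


18.000 21.000 -63.000
4.000 42.000 -57.500
-19.000 27.000 -65.000
-9.000 -18.000 -62.000
-18.000 -69.000 -67.500
-17.000 -9.000 -77.000

step 0: Δleader=(-11.000, 0.000, 13.000°), disengaged; cmd=(0,0,0) → follower holds at (18.000, 21.000, -63.000°)
step 1: Δleader=(-16.000, 7.000, 24.000°), engaged; cmd=(-14.000, 21.000, 5.500°) → follower=(4.000, 42.000, -57.500°)
step 2: Δleader=(-25.000, -5.000, -28.000°), engaged; cmd=(-23.000, -15.000, -7.500°) → follower=(-19.000, 27.000, -65.000°)
step 3: Δleader=(8.000, -15.000, 14.000°), engaged; cmd=(10.000, -45.000, 3.000°) → follower=(-9.000, -18.000, -62.000°)
step 4: Δleader=(-11.000, -17.000, -20.000°), engaged; cmd=(-9.000, -51.000, -5.500°) → follower=(-18.000, -69.000, -67.500°)
step 5: Δleader=(-1.000, 20.000, -36.000°), engaged; cmd=(1.000, 60.000, -9.500°) → follower=(-17.000, -9.000, -77.000°)


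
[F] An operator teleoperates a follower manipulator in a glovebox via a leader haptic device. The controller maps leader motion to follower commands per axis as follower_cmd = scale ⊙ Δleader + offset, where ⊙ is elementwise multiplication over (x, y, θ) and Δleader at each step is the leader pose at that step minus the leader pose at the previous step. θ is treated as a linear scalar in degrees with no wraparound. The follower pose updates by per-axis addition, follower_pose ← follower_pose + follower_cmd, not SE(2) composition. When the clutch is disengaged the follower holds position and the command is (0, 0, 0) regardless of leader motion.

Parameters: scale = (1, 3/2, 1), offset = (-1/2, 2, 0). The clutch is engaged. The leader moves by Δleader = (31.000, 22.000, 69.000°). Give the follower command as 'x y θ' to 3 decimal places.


axis x: 1·31.000 + -1/2 = 30.500
axis y: 3/2·22.000 + 2 = 35.000
axis θ: 1·69.000 + 0 = 69.000

30.500 35.000 69.000


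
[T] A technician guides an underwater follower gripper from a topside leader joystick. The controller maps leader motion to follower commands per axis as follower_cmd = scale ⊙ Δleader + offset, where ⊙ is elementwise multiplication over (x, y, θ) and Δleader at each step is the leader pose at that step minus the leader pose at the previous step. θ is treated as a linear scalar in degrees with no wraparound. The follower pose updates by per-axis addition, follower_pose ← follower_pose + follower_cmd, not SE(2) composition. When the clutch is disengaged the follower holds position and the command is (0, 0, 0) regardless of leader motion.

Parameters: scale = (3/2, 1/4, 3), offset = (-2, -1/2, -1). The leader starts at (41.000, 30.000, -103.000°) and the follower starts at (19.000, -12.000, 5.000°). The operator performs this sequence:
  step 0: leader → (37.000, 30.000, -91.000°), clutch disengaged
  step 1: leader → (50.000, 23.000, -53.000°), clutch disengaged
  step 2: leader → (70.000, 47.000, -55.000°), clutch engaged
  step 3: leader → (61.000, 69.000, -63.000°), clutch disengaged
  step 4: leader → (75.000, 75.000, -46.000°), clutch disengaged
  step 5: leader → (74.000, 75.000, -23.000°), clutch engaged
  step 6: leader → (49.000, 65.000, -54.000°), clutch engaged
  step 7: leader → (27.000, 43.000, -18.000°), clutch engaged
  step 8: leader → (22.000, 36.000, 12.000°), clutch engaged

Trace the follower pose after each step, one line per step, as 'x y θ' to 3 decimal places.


step 0: Δleader=(-4.000, 0.000, 12.000°), disengaged; cmd=(0,0,0) → follower holds at (19.000, -12.000, 5.000°)
step 1: Δleader=(13.000, -7.000, 38.000°), disengaged; cmd=(0,0,0) → follower holds at (19.000, -12.000, 5.000°)
step 2: Δleader=(20.000, 24.000, -2.000°), engaged; cmd=(28.000, 5.500, -7.000°) → follower=(47.000, -6.500, -2.000°)
step 3: Δleader=(-9.000, 22.000, -8.000°), disengaged; cmd=(0,0,0) → follower holds at (47.000, -6.500, -2.000°)
step 4: Δleader=(14.000, 6.000, 17.000°), disengaged; cmd=(0,0,0) → follower holds at (47.000, -6.500, -2.000°)
step 5: Δleader=(-1.000, 0.000, 23.000°), engaged; cmd=(-3.500, -0.500, 68.000°) → follower=(43.500, -7.000, 66.000°)
step 6: Δleader=(-25.000, -10.000, -31.000°), engaged; cmd=(-39.500, -3.000, -94.000°) → follower=(4.000, -10.000, -28.000°)
step 7: Δleader=(-22.000, -22.000, 36.000°), engaged; cmd=(-35.000, -6.000, 107.000°) → follower=(-31.000, -16.000, 79.000°)
step 8: Δleader=(-5.000, -7.000, 30.000°), engaged; cmd=(-9.500, -2.250, 89.000°) → follower=(-40.500, -18.250, 168.000°)

19.000 -12.000 5.000
19.000 -12.000 5.000
47.000 -6.500 -2.000
47.000 -6.500 -2.000
47.000 -6.500 -2.000
43.500 -7.000 66.000
4.000 -10.000 -28.000
-31.000 -16.000 79.000
-40.500 -18.250 168.000


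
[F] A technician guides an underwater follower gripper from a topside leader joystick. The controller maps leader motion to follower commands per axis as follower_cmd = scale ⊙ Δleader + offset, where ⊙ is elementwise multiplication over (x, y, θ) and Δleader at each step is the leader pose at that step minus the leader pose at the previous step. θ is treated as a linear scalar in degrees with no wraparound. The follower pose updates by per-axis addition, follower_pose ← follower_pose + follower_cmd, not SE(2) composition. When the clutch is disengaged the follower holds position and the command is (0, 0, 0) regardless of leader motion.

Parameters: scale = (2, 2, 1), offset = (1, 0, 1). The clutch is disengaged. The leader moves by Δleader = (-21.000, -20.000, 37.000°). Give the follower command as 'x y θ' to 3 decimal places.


0.000 0.000 0.000

clutch disengaged → follower holds; cmd = (0, 0, 0)


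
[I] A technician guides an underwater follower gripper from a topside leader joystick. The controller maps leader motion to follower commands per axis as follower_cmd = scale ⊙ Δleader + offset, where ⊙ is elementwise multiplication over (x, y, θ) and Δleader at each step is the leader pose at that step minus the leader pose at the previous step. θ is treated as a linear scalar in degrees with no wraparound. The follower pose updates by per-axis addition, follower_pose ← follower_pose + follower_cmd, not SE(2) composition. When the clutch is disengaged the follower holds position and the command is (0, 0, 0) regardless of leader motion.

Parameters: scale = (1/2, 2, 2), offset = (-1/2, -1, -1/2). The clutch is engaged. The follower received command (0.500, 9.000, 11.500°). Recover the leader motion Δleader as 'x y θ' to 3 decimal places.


axis x: (0.500 − -1/2) / (1/2) = 2.000
axis y: (9.000 − -1) / (2) = 5.000
axis θ: (11.500 − -1/2) / (2) = 6.000

2.000 5.000 6.000


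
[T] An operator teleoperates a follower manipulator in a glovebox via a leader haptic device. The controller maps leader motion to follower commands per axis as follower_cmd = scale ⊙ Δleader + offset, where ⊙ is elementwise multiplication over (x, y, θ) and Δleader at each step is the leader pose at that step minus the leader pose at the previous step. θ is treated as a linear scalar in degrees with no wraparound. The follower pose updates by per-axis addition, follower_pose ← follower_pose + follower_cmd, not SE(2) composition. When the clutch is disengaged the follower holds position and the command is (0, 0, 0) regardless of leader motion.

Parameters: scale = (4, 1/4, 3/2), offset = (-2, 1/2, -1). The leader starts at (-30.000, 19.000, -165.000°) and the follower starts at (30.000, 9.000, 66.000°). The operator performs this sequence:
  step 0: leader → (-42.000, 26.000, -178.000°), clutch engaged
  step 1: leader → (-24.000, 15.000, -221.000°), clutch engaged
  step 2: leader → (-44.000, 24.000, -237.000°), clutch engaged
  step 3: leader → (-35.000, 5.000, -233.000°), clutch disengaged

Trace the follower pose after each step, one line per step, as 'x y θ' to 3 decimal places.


step 0: Δleader=(-12.000, 7.000, -13.000°), engaged; cmd=(-50.000, 2.250, -20.500°) → follower=(-20.000, 11.250, 45.500°)
step 1: Δleader=(18.000, -11.000, -43.000°), engaged; cmd=(70.000, -2.250, -65.500°) → follower=(50.000, 9.000, -20.000°)
step 2: Δleader=(-20.000, 9.000, -16.000°), engaged; cmd=(-82.000, 2.750, -25.000°) → follower=(-32.000, 11.750, -45.000°)
step 3: Δleader=(9.000, -19.000, 4.000°), disengaged; cmd=(0,0,0) → follower holds at (-32.000, 11.750, -45.000°)

-20.000 11.250 45.500
50.000 9.000 -20.000
-32.000 11.750 -45.000
-32.000 11.750 -45.000


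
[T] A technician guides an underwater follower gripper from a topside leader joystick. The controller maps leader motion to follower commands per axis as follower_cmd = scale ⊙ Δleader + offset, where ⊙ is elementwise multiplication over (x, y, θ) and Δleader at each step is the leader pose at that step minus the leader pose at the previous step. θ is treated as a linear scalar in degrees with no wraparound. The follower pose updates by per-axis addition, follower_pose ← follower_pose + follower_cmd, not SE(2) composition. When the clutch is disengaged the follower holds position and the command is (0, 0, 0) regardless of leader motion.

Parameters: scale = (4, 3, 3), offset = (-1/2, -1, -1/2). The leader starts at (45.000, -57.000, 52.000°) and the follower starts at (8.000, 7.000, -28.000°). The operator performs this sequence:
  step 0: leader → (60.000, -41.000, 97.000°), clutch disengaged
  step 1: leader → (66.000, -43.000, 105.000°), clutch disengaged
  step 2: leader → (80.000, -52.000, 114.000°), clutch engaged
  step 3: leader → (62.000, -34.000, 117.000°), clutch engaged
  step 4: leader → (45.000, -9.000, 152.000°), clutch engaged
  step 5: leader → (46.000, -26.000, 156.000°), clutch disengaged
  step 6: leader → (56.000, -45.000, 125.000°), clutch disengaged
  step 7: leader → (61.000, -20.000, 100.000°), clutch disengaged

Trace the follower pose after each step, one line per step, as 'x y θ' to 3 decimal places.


step 0: Δleader=(15.000, 16.000, 45.000°), disengaged; cmd=(0,0,0) → follower holds at (8.000, 7.000, -28.000°)
step 1: Δleader=(6.000, -2.000, 8.000°), disengaged; cmd=(0,0,0) → follower holds at (8.000, 7.000, -28.000°)
step 2: Δleader=(14.000, -9.000, 9.000°), engaged; cmd=(55.500, -28.000, 26.500°) → follower=(63.500, -21.000, -1.500°)
step 3: Δleader=(-18.000, 18.000, 3.000°), engaged; cmd=(-72.500, 53.000, 8.500°) → follower=(-9.000, 32.000, 7.000°)
step 4: Δleader=(-17.000, 25.000, 35.000°), engaged; cmd=(-68.500, 74.000, 104.500°) → follower=(-77.500, 106.000, 111.500°)
step 5: Δleader=(1.000, -17.000, 4.000°), disengaged; cmd=(0,0,0) → follower holds at (-77.500, 106.000, 111.500°)
step 6: Δleader=(10.000, -19.000, -31.000°), disengaged; cmd=(0,0,0) → follower holds at (-77.500, 106.000, 111.500°)
step 7: Δleader=(5.000, 25.000, -25.000°), disengaged; cmd=(0,0,0) → follower holds at (-77.500, 106.000, 111.500°)

8.000 7.000 -28.000
8.000 7.000 -28.000
63.500 -21.000 -1.500
-9.000 32.000 7.000
-77.500 106.000 111.500
-77.500 106.000 111.500
-77.500 106.000 111.500
-77.500 106.000 111.500
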